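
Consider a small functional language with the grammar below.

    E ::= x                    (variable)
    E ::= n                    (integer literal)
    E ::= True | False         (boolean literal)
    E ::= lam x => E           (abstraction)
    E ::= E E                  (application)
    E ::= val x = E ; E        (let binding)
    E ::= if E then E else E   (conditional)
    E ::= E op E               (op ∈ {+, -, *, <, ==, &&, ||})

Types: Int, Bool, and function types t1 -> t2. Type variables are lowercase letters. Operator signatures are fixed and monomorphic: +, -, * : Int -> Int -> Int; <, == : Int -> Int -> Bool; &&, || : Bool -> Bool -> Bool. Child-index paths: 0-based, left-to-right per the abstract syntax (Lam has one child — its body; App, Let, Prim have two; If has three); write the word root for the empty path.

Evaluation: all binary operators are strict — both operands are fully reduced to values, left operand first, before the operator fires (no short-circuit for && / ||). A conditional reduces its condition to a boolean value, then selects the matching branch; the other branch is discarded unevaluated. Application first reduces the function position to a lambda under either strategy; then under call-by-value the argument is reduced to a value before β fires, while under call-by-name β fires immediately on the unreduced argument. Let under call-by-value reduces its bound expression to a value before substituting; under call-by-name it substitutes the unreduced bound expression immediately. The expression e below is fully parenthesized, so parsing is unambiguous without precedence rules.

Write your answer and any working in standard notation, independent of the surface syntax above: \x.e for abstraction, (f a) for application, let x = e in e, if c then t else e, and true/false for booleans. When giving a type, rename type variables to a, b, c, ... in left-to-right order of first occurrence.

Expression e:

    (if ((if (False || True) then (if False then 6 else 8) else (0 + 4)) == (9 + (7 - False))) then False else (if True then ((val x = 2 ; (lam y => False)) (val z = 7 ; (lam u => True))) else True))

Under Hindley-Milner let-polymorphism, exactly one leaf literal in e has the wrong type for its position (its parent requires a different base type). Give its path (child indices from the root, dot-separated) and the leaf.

Answer: 0.1.1.1 : false

Trace:
  unify Bool ~ Bool
  unify Bool ~ Bool
  unify Bool ~ Bool
  unify Bool ~ Bool
  unify Int ~ Int
  unify Int ~ Int
  unify Int ~ Int
  unify Int ~ Int
  unify Int ~ Int
  unify Int ~ Int
  unify Int ~ Int
  unify Bool ~ Int
  FAIL: mismatch Bool ~ Int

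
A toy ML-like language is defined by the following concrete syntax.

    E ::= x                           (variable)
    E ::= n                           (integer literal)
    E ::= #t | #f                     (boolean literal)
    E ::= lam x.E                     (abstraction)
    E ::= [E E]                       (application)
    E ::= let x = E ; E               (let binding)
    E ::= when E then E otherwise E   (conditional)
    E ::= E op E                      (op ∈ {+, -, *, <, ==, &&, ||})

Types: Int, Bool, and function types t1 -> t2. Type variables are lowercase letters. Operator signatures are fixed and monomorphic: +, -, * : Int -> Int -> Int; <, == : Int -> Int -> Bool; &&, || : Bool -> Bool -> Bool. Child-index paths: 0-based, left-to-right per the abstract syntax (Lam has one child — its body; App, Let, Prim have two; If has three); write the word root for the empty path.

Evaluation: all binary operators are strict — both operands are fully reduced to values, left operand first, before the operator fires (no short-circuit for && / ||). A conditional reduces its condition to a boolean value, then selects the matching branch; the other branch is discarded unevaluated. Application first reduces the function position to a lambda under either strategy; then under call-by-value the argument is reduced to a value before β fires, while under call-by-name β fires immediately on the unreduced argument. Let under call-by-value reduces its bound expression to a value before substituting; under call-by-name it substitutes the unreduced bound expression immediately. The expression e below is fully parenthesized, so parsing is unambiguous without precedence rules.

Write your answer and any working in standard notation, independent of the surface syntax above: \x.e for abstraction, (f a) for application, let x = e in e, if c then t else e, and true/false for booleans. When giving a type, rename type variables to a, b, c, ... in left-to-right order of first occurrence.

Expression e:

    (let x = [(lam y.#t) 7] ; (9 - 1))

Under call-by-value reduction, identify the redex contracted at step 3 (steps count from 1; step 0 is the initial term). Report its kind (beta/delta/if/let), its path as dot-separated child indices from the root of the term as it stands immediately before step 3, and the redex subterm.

Answer: delta at root : (9 - 1)

Derivation:
step 0: (let x = ((\y.true) 7) in (9 - 1))
step 1: [beta@0] (let x = true in (9 - 1))
step 2: [let@root] (9 - 1)
step 3: [delta@root] 8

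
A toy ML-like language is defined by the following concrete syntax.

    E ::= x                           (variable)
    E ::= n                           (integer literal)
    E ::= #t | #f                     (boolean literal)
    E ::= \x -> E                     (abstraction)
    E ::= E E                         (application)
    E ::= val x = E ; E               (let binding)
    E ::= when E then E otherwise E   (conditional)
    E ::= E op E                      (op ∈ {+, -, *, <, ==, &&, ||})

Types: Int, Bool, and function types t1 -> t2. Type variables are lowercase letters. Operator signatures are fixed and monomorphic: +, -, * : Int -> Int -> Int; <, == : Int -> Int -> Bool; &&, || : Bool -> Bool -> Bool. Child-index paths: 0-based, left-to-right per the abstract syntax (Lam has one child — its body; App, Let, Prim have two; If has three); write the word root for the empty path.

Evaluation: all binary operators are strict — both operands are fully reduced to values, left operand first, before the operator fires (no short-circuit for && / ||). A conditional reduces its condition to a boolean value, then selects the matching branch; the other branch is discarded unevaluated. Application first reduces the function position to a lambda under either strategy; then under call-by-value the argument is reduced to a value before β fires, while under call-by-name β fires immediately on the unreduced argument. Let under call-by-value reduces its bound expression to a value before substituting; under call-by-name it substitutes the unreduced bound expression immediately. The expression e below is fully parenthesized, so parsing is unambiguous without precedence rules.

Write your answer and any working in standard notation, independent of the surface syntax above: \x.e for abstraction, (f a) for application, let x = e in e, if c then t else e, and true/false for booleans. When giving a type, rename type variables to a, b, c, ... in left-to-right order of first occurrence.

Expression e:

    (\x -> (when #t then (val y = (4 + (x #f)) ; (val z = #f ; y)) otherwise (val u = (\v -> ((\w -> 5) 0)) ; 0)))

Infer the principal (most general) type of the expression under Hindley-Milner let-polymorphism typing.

Answer: (Bool -> Int) -> Int

Derivation:
  unify Bool ~ Bool
  unify Int ~ Int
x : a
  unify a ~ Bool -> b
_ _ : b
  unify b ~ Int
let y : Int
let z : Bool
y : Int
\w._ : d -> Int
  unify d -> Int ~ Int -> e
  unify d ~ Int
  unify Int ~ e
_ _ : Int
\v._ : c -> Int
let u : forall. c -> Int
  unify Int ~ Int
\x._ : (Bool -> Int) -> Int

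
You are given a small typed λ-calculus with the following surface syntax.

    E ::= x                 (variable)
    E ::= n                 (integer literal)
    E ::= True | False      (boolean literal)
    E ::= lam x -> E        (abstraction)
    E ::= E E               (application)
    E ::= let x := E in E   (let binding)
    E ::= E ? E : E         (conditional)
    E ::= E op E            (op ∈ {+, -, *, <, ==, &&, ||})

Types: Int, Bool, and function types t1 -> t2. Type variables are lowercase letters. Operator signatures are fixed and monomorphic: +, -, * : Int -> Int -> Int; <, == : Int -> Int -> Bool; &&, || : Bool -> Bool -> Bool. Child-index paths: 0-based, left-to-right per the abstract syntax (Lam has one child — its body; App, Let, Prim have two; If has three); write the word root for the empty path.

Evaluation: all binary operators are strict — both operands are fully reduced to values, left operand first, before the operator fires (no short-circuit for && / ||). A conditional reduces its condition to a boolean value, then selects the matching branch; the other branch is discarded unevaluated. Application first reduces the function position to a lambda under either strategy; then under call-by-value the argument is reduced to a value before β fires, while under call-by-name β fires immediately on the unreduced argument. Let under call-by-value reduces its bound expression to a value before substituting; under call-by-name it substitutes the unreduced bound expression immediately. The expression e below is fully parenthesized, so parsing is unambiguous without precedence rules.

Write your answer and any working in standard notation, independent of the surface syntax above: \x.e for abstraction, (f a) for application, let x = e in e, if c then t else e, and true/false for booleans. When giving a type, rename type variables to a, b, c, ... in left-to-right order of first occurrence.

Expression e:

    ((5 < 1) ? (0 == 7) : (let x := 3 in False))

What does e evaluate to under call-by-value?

Answer: false

Derivation:
step 0: (if (5 < 1) then (0 == 7) else (let x = 3 in false))
step 1: [delta@0] (if false then (0 == 7) else (let x = 3 in false))
step 2: [if@root] (let x = 3 in false)
step 3: [let@root] false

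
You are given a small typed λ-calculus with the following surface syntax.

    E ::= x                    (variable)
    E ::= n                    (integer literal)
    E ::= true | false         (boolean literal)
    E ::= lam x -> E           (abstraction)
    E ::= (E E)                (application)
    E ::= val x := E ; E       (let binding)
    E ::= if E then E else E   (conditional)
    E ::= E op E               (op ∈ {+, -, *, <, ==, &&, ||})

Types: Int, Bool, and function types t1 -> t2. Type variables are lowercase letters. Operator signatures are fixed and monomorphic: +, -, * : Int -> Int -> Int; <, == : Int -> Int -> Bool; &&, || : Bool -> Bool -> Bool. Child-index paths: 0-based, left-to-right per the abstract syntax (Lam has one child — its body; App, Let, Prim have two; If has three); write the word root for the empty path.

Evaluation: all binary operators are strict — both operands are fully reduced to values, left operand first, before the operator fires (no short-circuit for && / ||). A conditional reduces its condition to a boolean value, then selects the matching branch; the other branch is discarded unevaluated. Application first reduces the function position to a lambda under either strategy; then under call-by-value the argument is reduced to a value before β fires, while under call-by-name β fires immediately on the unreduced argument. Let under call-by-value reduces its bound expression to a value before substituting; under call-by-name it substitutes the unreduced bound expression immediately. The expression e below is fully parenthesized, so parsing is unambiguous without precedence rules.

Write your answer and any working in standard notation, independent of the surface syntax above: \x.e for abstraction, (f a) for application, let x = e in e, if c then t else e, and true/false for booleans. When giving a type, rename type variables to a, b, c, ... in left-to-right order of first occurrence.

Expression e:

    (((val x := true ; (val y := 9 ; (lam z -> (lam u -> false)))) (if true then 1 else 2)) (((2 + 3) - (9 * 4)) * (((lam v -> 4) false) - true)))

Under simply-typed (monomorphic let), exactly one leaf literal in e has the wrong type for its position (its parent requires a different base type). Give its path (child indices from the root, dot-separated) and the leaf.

Trace:
let x : Bool
let y : Int
\u._ : b -> Bool
\z._ : a -> b -> Bool
  unify Bool ~ Bool
  unify Int ~ Int
  unify a -> b -> Bool ~ Int -> c
  unify a ~ Int
  unify b -> Bool ~ c
_ _ : b -> Bool
  unify Int ~ Int
  unify Int ~ Int
  unify Int ~ Int
  unify Int ~ Int
  unify Int ~ Int
  unify Int ~ Int
  unify Int ~ Int
\v._ : d -> Int
  unify d -> Int ~ Bool -> e
  unify d ~ Bool
  unify Int ~ e
_ _ : Int
  unify Int ~ Int
  unify Bool ~ Int
  FAIL: mismatch Bool ~ Int

Answer: 1.1.1 : true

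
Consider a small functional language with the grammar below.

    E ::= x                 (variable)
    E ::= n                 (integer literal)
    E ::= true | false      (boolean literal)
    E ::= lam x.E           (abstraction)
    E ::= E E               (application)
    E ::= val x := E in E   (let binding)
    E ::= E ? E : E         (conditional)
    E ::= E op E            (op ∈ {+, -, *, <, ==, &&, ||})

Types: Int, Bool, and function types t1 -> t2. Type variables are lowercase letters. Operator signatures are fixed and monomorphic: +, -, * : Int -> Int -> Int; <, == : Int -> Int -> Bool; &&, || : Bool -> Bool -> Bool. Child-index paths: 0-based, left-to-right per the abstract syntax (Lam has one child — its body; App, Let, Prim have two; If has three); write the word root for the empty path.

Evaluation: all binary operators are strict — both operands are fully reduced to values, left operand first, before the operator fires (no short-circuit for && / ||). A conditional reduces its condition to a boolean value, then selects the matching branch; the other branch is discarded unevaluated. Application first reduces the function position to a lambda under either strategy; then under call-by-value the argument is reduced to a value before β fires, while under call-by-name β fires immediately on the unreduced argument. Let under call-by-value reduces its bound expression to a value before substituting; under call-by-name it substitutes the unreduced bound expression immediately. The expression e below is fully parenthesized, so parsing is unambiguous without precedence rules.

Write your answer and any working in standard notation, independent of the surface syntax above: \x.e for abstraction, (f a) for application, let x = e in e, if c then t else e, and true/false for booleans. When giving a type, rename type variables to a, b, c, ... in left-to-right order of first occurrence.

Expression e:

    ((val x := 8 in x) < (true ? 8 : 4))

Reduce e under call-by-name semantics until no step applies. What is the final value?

Working:
step 0: ((let x = 8 in x) < (if true then 8 else 4))
step 1: [let@0] (8 < (if true then 8 else 4))
step 2: [if@1] (8 < 8)
step 3: [delta@root] false

Answer: false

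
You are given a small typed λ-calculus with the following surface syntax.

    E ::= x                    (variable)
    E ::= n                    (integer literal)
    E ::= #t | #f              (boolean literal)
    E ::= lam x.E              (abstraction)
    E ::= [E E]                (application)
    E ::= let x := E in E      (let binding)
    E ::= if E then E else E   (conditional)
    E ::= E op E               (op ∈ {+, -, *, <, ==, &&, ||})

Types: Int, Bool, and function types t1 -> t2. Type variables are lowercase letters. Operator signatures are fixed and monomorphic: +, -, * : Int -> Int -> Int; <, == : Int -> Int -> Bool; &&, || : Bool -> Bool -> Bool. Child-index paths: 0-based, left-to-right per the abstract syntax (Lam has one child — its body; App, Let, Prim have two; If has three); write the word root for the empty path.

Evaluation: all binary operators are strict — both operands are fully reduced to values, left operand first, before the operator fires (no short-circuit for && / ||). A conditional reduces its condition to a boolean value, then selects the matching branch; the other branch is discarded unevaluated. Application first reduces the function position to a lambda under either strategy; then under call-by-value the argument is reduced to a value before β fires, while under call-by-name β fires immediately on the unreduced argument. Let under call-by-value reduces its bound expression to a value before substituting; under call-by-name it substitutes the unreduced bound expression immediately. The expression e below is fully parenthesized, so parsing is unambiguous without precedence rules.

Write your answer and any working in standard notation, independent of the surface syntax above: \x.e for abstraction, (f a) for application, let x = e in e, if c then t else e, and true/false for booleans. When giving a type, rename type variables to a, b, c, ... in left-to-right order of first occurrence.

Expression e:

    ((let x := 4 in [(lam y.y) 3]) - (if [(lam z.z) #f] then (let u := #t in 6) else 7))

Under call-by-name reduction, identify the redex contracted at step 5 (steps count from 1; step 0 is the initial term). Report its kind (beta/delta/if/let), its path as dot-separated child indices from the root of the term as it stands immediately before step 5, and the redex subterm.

Working:
step 0: ((let x = 4 in ((\y.y) 3)) - (if ((\z.z) false) then (let u = true in 6) else 7))
step 1: [let@0] (((\y.y) 3) - (if ((\z.z) false) then (let u = true in 6) else 7))
step 2: [beta@0] (3 - (if ((\z.z) false) then (let u = true in 6) else 7))
step 3: [beta@1.0] (3 - (if false then (let u = true in 6) else 7))
step 4: [if@1] (3 - 7)
step 5: [delta@root] -4

Answer: delta at root : (3 - 7)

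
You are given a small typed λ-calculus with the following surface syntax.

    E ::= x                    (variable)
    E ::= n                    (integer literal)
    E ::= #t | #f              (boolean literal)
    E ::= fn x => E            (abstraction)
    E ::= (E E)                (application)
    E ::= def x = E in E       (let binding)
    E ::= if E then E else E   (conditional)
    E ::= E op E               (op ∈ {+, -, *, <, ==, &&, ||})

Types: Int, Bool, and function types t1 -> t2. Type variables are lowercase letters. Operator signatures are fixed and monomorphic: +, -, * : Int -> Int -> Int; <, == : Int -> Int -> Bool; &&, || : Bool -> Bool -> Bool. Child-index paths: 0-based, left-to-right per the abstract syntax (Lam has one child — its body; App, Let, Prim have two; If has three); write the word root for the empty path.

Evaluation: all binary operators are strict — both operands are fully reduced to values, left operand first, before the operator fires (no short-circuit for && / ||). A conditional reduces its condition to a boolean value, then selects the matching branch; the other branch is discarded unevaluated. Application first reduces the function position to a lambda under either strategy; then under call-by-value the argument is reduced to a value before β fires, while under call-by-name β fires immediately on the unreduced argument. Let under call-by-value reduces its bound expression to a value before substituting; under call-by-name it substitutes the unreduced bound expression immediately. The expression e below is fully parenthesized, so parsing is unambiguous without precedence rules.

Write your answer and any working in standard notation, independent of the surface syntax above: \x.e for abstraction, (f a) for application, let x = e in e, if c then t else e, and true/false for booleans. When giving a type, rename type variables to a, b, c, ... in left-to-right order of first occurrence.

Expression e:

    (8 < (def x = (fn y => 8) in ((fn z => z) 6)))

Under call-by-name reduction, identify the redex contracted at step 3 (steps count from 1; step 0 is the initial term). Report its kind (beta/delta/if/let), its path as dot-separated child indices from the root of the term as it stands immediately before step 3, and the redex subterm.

Trace:
step 0: (8 < (let x = (\y.8) in ((\z.z) 6)))
step 1: [let@1] (8 < ((\z.z) 6))
step 2: [beta@1] (8 < 6)
step 3: [delta@root] false

Answer: delta at root : (8 < 6)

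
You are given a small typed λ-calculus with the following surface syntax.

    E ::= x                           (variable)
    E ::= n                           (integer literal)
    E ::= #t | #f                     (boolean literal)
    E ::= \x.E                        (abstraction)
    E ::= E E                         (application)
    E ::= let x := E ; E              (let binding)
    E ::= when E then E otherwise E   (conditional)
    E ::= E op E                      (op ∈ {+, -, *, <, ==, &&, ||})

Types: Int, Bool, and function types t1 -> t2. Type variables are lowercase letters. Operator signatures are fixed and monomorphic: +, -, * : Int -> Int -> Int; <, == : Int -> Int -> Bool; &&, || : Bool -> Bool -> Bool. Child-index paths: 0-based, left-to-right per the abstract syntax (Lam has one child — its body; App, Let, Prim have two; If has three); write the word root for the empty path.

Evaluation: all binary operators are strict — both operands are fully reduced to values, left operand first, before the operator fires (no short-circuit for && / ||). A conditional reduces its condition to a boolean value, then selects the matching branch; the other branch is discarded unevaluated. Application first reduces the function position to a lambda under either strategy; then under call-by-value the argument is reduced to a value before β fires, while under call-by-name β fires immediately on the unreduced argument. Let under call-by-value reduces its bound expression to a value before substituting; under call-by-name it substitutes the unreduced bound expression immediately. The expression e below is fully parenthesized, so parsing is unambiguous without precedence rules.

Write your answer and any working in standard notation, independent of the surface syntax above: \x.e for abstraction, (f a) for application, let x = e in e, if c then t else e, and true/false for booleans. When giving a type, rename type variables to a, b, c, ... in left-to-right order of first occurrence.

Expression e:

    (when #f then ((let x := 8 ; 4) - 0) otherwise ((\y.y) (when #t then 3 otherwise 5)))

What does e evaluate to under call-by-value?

Derivation:
step 0: (if false then ((let x = 8 in 4) - 0) else ((\y.y) (if true then 3 else 5)))
step 1: [if@root] ((\y.y) (if true then 3 else 5))
step 2: [if@1] ((\y.y) 3)
step 3: [beta@root] 3

Answer: 3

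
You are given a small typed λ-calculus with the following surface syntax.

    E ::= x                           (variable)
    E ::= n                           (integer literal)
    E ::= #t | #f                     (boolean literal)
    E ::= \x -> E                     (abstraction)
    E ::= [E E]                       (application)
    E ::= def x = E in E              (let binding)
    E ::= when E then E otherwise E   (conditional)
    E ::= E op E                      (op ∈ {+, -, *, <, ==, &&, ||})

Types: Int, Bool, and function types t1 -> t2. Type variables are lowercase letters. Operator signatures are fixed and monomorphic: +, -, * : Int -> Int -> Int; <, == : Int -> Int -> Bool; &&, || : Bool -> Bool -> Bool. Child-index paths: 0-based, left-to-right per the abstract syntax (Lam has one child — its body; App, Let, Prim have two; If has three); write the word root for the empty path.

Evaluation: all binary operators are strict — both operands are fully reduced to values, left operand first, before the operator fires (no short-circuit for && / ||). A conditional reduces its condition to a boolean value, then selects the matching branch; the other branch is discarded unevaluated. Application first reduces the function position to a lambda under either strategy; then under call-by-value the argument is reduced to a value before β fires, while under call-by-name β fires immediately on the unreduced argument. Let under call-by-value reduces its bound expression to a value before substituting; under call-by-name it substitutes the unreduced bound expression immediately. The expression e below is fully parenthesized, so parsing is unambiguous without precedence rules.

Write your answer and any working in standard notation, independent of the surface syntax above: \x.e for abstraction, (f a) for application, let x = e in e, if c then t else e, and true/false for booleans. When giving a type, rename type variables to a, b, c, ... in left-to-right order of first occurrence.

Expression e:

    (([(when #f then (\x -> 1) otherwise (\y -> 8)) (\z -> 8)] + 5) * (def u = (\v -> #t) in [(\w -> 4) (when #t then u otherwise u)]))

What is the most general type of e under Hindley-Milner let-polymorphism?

Answer: Int

Trace:
  unify Bool ~ Bool
\x._ : a -> Int
\y._ : b -> Int
  unify a -> Int ~ b -> Int
  unify a ~ b
  unify Int ~ Int
\z._ : c -> Int
  unify b -> Int ~ (c -> Int) -> d
  unify b ~ c -> Int
  unify Int ~ d
_ _ : Int
  unify Int ~ Int
  unify Int ~ Int
  unify Int ~ Int
\v._ : e -> Bool
let u : forall. e -> Bool
\w._ : f -> Int
  unify Bool ~ Bool
u : g -> Bool
u : h -> Bool
  unify g -> Bool ~ h -> Bool
  unify g ~ h
  unify Bool ~ Bool
  unify f -> Int ~ (h -> Bool) -> i
  unify f ~ h -> Bool
  unify Int ~ i
_ _ : Int
  unify Int ~ Int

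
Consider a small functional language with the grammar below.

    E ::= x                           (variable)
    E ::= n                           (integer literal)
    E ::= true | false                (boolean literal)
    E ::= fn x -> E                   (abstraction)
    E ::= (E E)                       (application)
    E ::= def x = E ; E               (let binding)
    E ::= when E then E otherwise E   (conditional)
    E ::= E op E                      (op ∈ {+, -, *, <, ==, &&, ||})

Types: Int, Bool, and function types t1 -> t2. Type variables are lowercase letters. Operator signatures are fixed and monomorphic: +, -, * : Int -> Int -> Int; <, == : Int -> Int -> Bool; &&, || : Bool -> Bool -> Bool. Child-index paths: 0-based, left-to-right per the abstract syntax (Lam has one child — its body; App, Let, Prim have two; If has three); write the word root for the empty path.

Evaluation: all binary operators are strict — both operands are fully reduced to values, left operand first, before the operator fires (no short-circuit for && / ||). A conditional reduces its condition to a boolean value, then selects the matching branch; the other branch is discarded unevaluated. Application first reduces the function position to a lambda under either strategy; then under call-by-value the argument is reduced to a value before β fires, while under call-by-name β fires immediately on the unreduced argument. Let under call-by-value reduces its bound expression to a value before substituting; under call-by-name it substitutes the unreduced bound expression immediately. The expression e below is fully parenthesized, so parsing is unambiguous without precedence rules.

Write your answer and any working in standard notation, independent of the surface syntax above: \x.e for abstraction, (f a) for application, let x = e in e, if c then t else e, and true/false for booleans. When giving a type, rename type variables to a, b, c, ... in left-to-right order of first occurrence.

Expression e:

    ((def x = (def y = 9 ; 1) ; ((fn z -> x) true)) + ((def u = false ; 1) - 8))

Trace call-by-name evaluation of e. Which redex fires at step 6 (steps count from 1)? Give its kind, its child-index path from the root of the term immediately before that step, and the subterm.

Answer: delta at root : (1 + -7)

Trace:
step 0: ((let x = (let y = 9 in 1) in ((\z.x) true)) + ((let u = false in 1) - 8))
step 1: [let@0] (((\z.(let y = 9 in 1)) true) + ((let u = false in 1) - 8))
step 2: [beta@0] ((let y = 9 in 1) + ((let u = false in 1) - 8))
step 3: [let@0] (1 + ((let u = false in 1) - 8))
step 4: [let@1.0] (1 + (1 - 8))
step 5: [delta@1] (1 + -7)
step 6: [delta@root] -6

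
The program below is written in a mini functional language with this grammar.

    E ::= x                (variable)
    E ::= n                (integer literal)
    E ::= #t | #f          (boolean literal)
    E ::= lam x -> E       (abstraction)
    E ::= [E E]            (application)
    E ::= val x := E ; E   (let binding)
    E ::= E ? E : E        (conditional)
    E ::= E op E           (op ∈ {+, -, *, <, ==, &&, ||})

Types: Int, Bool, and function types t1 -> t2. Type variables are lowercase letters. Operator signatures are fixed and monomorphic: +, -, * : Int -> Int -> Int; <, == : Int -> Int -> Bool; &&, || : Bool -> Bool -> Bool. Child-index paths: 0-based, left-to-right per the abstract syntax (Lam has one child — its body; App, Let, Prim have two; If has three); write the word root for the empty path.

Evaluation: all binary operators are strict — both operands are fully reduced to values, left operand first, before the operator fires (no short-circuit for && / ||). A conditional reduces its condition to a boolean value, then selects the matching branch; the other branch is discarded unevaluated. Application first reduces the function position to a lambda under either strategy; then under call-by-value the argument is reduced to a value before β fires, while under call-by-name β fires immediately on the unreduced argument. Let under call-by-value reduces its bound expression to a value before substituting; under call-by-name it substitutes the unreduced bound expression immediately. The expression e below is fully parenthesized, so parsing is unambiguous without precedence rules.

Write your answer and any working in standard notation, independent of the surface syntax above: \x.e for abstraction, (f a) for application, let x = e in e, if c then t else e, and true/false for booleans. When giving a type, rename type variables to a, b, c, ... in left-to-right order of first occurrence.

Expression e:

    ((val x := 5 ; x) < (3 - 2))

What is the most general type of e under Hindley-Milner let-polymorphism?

Trace:
let x : Int
x : Int
  unify Int ~ Int
  unify Int ~ Int
  unify Int ~ Int
  unify Int ~ Int

Answer: Bool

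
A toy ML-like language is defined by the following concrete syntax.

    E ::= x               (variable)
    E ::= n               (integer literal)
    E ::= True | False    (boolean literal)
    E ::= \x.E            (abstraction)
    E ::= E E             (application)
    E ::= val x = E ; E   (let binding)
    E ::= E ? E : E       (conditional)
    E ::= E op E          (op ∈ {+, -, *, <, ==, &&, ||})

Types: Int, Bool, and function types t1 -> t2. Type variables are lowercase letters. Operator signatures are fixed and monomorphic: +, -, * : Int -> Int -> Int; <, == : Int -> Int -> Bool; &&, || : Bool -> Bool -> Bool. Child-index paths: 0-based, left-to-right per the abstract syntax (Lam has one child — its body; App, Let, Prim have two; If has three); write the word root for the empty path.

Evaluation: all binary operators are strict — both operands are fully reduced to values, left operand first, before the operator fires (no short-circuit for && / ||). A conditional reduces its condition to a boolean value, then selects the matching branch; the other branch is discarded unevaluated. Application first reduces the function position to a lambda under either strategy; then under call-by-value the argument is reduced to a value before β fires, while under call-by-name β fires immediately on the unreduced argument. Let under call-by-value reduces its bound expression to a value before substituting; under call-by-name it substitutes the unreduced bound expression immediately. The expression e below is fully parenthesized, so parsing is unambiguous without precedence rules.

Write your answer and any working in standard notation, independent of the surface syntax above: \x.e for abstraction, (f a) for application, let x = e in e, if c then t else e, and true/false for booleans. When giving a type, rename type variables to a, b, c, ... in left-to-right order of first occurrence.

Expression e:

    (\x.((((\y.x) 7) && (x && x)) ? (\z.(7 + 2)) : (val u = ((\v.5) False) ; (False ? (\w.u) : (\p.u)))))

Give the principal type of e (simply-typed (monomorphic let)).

Answer: Bool -> a -> Int

Working:
x : a
\y._ : b -> a
  unify b -> a ~ Int -> c
  unify b ~ Int
  unify a ~ c
_ _ : c
  unify c ~ Bool
x : Bool
  unify Bool ~ Bool
x : Bool
  unify Bool ~ Bool
  unify Bool ~ Bool
  unify Bool ~ Bool
  unify Int ~ Int
  unify Int ~ Int
\z._ : d -> Int
\v._ : e -> Int
  unify e -> Int ~ Bool -> f
  unify e ~ Bool
  unify Int ~ f
_ _ : Int
let u : Int
  unify Bool ~ Bool
u : Int
\w._ : g -> Int
u : Int
\p._ : h -> Int
  unify g -> Int ~ h -> Int
  unify g ~ h
  unify Int ~ Int
  unify d -> Int ~ h -> Int
  unify d ~ h
  unify Int ~ Int
\x._ : Bool -> h -> Int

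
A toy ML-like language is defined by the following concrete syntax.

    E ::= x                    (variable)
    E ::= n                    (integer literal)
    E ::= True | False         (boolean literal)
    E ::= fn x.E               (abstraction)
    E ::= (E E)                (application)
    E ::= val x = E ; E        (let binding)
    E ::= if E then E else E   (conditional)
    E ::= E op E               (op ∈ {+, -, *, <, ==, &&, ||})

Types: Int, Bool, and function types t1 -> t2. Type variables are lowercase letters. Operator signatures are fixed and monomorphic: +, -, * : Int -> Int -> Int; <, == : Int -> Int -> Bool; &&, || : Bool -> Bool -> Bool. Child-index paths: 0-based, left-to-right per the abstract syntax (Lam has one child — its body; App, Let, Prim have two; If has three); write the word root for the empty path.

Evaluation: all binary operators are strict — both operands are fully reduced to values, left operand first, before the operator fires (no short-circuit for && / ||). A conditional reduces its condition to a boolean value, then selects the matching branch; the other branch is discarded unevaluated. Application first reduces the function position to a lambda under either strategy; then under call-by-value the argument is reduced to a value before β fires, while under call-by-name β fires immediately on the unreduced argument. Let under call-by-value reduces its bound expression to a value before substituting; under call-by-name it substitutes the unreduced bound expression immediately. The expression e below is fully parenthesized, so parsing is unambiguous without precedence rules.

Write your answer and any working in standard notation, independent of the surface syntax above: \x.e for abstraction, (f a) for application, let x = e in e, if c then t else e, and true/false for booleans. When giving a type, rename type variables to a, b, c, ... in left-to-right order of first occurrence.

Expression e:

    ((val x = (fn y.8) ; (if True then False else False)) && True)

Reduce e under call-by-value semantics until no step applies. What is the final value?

Working:
step 0: ((let x = (\y.8) in (if true then false else false)) && true)
step 1: [let@0] ((if true then false else false) && true)
step 2: [if@0] (false && true)
step 3: [delta@root] false

Answer: false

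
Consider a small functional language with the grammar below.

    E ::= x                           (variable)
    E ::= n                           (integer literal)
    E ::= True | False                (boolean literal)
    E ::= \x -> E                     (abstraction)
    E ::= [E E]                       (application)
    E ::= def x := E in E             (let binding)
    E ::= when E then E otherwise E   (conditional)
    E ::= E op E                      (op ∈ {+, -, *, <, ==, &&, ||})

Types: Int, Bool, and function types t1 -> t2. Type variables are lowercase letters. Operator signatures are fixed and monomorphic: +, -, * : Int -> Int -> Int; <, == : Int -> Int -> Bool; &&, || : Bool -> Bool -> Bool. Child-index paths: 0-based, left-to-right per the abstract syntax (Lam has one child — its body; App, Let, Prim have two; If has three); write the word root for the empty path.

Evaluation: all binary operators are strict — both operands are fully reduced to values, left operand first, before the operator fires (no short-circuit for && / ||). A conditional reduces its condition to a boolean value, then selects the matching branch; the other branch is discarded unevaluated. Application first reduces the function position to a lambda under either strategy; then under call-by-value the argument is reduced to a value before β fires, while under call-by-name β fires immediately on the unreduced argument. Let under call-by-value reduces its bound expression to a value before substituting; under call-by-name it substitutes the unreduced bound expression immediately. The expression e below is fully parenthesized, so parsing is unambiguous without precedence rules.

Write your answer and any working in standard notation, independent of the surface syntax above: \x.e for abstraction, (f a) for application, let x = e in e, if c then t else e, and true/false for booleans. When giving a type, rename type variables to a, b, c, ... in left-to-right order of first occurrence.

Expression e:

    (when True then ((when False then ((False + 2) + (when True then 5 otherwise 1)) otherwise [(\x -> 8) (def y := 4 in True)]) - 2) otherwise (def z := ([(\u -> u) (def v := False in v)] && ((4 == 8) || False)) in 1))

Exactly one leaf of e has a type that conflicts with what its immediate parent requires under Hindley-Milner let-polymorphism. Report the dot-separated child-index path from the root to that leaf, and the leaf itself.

Answer: 1.0.1.0.0 : false

Trace:
  unify Bool ~ Bool
  unify Bool ~ Bool
  unify Bool ~ Int
  FAIL: mismatch Bool ~ Int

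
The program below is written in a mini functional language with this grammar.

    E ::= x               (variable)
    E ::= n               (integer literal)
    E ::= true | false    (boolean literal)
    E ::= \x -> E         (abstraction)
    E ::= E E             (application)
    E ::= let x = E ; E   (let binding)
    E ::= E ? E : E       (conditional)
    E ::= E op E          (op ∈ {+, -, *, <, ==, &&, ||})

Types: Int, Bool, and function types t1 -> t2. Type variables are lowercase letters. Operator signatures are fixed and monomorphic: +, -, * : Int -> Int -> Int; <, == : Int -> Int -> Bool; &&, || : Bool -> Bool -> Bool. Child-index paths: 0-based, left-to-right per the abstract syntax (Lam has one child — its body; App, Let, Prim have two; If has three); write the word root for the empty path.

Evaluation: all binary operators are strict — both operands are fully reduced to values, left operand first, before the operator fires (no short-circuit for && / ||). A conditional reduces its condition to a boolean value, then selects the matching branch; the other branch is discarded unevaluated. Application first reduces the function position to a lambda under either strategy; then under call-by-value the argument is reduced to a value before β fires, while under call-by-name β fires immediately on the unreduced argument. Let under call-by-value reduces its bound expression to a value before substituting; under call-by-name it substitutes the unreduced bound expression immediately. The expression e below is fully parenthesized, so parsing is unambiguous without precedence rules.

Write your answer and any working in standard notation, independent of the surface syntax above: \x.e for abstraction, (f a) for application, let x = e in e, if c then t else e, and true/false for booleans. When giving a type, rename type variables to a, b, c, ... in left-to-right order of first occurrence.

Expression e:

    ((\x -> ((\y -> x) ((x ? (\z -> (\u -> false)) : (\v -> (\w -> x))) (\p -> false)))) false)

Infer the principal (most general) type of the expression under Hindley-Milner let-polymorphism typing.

Derivation:
x : a
\y._ : b -> a
x : a
  unify a ~ Bool
\u._ : d -> Bool
\z._ : c -> d -> Bool
x : Bool
\w._ : f -> Bool
\v._ : e -> f -> Bool
  unify c -> d -> Bool ~ e -> f -> Bool
  unify c ~ e
  unify d -> Bool ~ f -> Bool
  unify d ~ f
  unify Bool ~ Bool
\p._ : g -> Bool
  unify e -> f -> Bool ~ (g -> Bool) -> h
  unify e ~ g -> Bool
  unify f -> Bool ~ h
_ _ : f -> Bool
  unify b -> Bool ~ (f -> Bool) -> i
  unify b ~ f -> Bool
  unify Bool ~ i
_ _ : Bool
\x._ : Bool -> Bool
  unify Bool -> Bool ~ Bool -> j
  unify Bool ~ Bool
  unify Bool ~ j
_ _ : Bool

Answer: Bool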